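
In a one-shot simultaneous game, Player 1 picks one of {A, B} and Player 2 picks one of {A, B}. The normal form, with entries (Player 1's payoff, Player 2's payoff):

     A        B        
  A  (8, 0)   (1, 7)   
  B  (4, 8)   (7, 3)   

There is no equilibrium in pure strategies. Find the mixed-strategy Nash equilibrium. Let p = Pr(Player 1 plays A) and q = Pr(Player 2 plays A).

Set Player 2's expected payoff from A equal to that from B:
  Player 2's payoff to A: p·0 + (1−p)·8 = -8p + 8
  Player 2's payoff to B: p·7 + (1−p)·3 = 4p + 3
  -8p + 8 = 4p + 3  ⇒  -12p = -5  ⇒  p = 5/12.
In a mixed equilibrium Player 1 is indifferent between A and B; this condition fixes q.
  Player 1's payoff from A: q·8 + (1−q)·1 = 7q + 1
  Player 1's payoff from B: q·4 + (1−q)·7 = -3q + 7
  7q + 1 = -3q + 7  ⇒  10q = 6  ⇒  q = 3/5.

p = 5/12, q = 3/5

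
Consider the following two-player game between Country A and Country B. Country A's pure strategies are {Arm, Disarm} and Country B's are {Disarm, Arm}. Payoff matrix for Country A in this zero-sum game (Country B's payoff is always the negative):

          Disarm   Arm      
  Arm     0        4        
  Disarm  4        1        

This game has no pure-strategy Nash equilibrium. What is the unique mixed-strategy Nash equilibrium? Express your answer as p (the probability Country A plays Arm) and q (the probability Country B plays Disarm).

p = 3/7, q = 3/7

Set Country B's expected payoff from Disarm equal to that from Arm:
  Country B's payoff from Disarm: p·0 + (1−p)·(-4) = 4p - 4
  Country B's payoff from Arm: p·(-4) + (1−p)·(-1) = -3p - 1
  4p - 4 = -3p - 1  ⇒  7p = 3  ⇒  p = 3/7.
Country B's mix must leave Country A indifferent between Arm and Disarm.
  Country A's payoff to Arm: q·0 + (1−q)·4 = -4q + 4
  Country A's payoff to Disarm: q·4 + (1−q)·1 = 3q + 1
  -4q + 4 = 3q + 1  ⇒  -7q = -3  ⇒  q = 3/7.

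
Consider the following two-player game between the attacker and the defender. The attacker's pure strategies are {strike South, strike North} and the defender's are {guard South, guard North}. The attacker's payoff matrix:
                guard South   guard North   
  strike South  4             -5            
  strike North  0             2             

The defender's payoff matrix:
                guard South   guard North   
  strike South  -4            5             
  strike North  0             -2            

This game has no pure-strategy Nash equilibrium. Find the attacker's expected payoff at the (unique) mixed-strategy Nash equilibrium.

8/11

Set the attacker's expected payoff from strike South equal to that from strike North:
  the attacker's expected payoff from strike South: q·4 + (1−q)·(-5) = 9q - 5
  the attacker's expected payoff from strike North: q·0 + (1−q)·2 = -2q + 2
  9q - 5 = -2q + 2  ⇒  11q = 7  ⇒  q = 7/11.
At equilibrium the attacker is indifferent across rows, so the attacker's payoff equals the payoff from strike South: (7/11)·4 + (4/11)·(-5) = 8/11.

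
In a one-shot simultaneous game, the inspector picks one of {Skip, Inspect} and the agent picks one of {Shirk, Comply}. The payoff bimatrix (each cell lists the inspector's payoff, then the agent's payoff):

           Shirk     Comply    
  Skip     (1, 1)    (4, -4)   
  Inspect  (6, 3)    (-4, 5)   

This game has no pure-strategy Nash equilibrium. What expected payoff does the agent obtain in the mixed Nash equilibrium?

17/7

The agent's indifference between Shirk and Comply determines the inspector's mixing probability p:
  the agent's payoff to Shirk: p·1 + (1−p)·3 = -2p + 3
  the agent's payoff to Comply: p·(-4) + (1−p)·5 = -9p + 5
  -2p + 3 = -9p + 5  ⇒  7p = 2  ⇒  p = 2/7.
At equilibrium the agent is indifferent across columns, so the agent's payoff equals the payoff from Shirk: (2/7)·1 + (5/7)·3 = 17/7.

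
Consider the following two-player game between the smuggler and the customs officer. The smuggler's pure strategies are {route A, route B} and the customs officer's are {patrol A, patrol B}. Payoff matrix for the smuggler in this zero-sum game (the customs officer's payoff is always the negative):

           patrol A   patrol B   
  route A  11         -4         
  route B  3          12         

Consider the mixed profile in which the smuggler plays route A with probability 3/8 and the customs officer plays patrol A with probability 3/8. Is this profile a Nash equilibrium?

Given the customs officer's mix q = 3/8, the smuggler's payoff from route A is 13/8 but from route B is 69/8. The smuggler strictly prefers route B, so the smuggler would not mix.
So the proposed profile is not a Nash equilibrium.

No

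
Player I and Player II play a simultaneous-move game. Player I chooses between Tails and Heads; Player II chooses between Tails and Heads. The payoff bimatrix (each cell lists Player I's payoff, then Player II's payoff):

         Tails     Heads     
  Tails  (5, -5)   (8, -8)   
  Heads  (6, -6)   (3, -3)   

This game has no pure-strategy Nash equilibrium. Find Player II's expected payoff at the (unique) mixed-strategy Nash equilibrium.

-11/2

For Player II to be willing to mix, Player II must be indifferent between Tails and Heads, which pins down Player I's mix.
  Player II's payoff from Tails: p·(-5) + (1−p)·(-6) = p - 6
  Player II's payoff from Heads: p·(-8) + (1−p)·(-3) = -5p - 3
  p - 6 = -5p - 3  ⇒  6p = 3  ⇒  p = 1/2.
At equilibrium Player II is indifferent across columns, so Player II's payoff equals the payoff from Tails: (1/2)·(-5) + (1/2)·(-6) = -11/2.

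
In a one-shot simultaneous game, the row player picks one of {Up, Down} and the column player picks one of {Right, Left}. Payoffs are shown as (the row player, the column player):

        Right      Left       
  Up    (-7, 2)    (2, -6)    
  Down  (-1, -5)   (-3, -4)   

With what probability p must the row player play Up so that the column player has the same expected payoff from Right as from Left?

The column player's indifference between Right and Left determines the row player's mixing probability p:
  the column player's payoff to Right: p·2 + (1−p)·(-5) = 7p - 5
  the column player's payoff to Left: p·(-6) + (1−p)·(-4) = -2p - 4
  7p - 5 = -2p - 4  ⇒  9p = 1  ⇒  p = 1/9.

p = 1/9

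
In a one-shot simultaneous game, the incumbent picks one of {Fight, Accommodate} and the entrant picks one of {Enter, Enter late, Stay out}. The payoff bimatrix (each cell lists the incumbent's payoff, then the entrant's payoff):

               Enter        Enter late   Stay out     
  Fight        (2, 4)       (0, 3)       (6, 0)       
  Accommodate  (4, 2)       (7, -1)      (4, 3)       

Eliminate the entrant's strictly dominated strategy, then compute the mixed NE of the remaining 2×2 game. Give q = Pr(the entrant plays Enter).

The entrant's strategy Enter late is strictly dominated by Enter: 4 > 3 and 2 > -1. Eliminate Enter late.
The incumbent's indifference between Fight and Accommodate determines the entrant's mixing probability q:
  the incumbent's expected payoff from Fight: q·2 + (1−q)·6 = -4q + 6
  the incumbent's expected payoff from Accommodate: q·4 + (1−q)·4 = 4
  -4q + 6 = 4  ⇒  -4q = -2  ⇒  q = 1/2.

q = 1/2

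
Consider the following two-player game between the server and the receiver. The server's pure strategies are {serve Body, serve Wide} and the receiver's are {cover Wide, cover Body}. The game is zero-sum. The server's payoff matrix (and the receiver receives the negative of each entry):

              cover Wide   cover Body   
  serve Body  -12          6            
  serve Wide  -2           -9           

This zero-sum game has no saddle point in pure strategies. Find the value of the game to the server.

v = -24/5

For the server to be willing to mix, the server must be indifferent between serve Body and serve Wide, which pins down the receiver's mix.
  the server's payoff to serve Body: q·(-12) + (1−q)·6 = -18q + 6
  the server's payoff to serve Wide: q·(-2) + (1−q)·(-9) = 7q - 9
  -18q + 6 = 7q - 9  ⇒  -25q = -15  ⇒  q = 3/5.
The value is the server's expected payoff against this mix (using serve Body): (3/5)·(-12) + (2/5)·6 = -24/5.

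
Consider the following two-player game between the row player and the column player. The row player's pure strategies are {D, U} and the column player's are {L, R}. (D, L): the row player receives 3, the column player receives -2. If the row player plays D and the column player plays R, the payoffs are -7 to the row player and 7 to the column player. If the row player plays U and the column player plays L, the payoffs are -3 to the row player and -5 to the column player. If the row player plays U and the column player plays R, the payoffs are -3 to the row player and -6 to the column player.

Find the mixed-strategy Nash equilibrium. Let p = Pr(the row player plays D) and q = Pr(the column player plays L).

p = 1/10, q = 2/5

Set the column player's expected payoff from L equal to that from R:
  the column player's payoff from L: p·(-2) + (1−p)·(-5) = 3p - 5
  the column player's payoff from R: p·7 + (1−p)·(-6) = 13p - 6
  3p - 5 = 13p - 6  ⇒  -10p = -1  ⇒  p = 1/10.
The column player's mix must leave the row player indifferent between D and U.
  the row player's payoff to D: q·3 + (1−q)·(-7) = 10q - 7
  the row player's payoff to U: q·(-3) + (1−q)·(-3) = -3
  10q - 7 = -3  ⇒  10q = 4  ⇒  q = 2/5.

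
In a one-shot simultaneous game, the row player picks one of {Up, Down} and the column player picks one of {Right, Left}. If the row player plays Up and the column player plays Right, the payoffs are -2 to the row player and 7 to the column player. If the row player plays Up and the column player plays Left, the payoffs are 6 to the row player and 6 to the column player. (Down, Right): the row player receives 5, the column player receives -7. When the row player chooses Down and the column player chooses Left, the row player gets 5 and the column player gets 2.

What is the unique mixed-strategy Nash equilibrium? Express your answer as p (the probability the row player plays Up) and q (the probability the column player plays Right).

In a mixed equilibrium the column player is indifferent between Right and Left; this condition fixes p.
  the column player's payoff from Right: p·7 + (1−p)·(-7) = 14p - 7
  the column player's payoff from Left: p·6 + (1−p)·2 = 4p + 2
  14p - 7 = 4p + 2  ⇒  10p = 9  ⇒  p = 9/10.
For the row player to be willing to mix, the row player must be indifferent between Up and Down, which pins down the column player's mix.
  the row player's expected payoff from Up: q·(-2) + (1−q)·6 = -8q + 6
  the row player's expected payoff from Down: q·5 + (1−q)·5 = 5
  -8q + 6 = 5  ⇒  -8q = -1  ⇒  q = 1/8.

p = 9/10, q = 1/8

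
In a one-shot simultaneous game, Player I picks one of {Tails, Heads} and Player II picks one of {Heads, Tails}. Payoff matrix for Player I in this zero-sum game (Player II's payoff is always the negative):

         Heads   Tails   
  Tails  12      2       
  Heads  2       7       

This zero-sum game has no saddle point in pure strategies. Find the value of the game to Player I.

v = 16/3

Set Player I's expected payoff from Tails equal to that from Heads:
  Player I's expected payoff from Tails: q·12 + (1−q)·2 = 10q + 2
  Player I's expected payoff from Heads: q·2 + (1−q)·7 = -5q + 7
  10q + 2 = -5q + 7  ⇒  15q = 5  ⇒  q = 1/3.
The value is Player I's expected payoff against this mix (using Tails): (1/3)·12 + (2/3)·2 = 16/3.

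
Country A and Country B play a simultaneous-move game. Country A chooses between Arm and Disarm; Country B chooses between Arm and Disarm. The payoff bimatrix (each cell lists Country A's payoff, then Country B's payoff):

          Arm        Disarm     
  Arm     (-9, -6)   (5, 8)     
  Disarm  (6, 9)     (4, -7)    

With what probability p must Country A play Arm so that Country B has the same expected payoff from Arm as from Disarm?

Country B's indifference between Arm and Disarm determines Country A's mixing probability p:
  Country B's payoff from Arm: p·(-6) + (1−p)·9 = -15p + 9
  Country B's payoff from Disarm: p·8 + (1−p)·(-7) = 15p - 7
  -15p + 9 = 15p - 7  ⇒  -30p = -16  ⇒  p = 8/15.

p = 8/15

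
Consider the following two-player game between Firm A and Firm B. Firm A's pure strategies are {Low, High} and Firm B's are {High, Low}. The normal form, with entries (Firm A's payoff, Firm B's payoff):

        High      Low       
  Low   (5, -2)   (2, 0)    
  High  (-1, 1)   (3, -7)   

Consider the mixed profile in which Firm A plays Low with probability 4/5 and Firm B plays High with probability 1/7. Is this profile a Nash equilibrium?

Yes

Check Firm B's indifference given Firm A's mix p = 4/5:
  payoff from High = -7/5; payoff from Low = -7/5 — equal.
Check Firm A's indifference given Firm B's mix q = 1/7:
  payoff from Low = 17/7; payoff from High = 17/7 — equal.
Both players are indifferent, so neither can profitably deviate.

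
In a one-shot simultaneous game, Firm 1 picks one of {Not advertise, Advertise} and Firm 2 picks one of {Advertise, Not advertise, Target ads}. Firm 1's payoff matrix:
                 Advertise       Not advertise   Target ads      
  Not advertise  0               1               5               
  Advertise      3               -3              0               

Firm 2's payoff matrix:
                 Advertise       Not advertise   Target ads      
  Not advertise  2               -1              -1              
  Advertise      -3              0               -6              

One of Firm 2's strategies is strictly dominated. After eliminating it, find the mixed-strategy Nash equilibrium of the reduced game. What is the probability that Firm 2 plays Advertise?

q = 4/7

Firm 2's strategy Target ads is strictly dominated by Advertise: 2 > -1 and -3 > -6. Eliminate Target ads.
In a mixed equilibrium Firm 1 is indifferent between Not advertise and Advertise; this condition fixes q.
  Firm 1's payoff to Not advertise: q·0 + (1−q)·1 = -q + 1
  Firm 1's payoff to Advertise: q·3 + (1−q)·(-3) = 6q - 3
  -q + 1 = 6q - 3  ⇒  -7q = -4  ⇒  q = 4/7.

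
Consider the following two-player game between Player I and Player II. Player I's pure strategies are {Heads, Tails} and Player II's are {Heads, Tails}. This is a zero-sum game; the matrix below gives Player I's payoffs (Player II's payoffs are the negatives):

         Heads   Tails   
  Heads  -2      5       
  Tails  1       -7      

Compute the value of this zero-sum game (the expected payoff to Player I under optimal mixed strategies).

In a mixed equilibrium Player I is indifferent between Heads and Tails; this condition fixes q.
  Player I's expected payoff from Heads: q·(-2) + (1−q)·5 = -7q + 5
  Player I's expected payoff from Tails: q·1 + (1−q)·(-7) = 8q - 7
  -7q + 5 = 8q - 7  ⇒  -15q = -12  ⇒  q = 4/5.
The value is Player I's expected payoff against this mix (using Heads): (4/5)·(-2) + (1/5)·5 = -3/5.

v = -3/5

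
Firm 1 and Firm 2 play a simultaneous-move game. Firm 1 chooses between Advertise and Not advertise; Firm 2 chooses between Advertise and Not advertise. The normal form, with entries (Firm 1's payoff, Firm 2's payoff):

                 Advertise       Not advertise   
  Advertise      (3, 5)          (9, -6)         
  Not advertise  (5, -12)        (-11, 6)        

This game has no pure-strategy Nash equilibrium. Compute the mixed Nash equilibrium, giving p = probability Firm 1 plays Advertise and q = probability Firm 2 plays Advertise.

Firm 1's mix must leave Firm 2 indifferent between Advertise and Not advertise.
  Firm 2's payoff to Advertise: p·5 + (1−p)·(-12) = 17p - 12
  Firm 2's payoff to Not advertise: p·(-6) + (1−p)·6 = -12p + 6
  17p - 12 = -12p + 6  ⇒  29p = 18  ⇒  p = 18/29.
In a mixed equilibrium Firm 1 is indifferent between Advertise and Not advertise; this condition fixes q.
  Firm 1's payoff from Advertise: q·3 + (1−q)·9 = -6q + 9
  Firm 1's payoff from Not advertise: q·5 + (1−q)·(-11) = 16q - 11
  -6q + 9 = 16q - 11  ⇒  -22q = -20  ⇒  q = 10/11.

p = 18/29, q = 10/11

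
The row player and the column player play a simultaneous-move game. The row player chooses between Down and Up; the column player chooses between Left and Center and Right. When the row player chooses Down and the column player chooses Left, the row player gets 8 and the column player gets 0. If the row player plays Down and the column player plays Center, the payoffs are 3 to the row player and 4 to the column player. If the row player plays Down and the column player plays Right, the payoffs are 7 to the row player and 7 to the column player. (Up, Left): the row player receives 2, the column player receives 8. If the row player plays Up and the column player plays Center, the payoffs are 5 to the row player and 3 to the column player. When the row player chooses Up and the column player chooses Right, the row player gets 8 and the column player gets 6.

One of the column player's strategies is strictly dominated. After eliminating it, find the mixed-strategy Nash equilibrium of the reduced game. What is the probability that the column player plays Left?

q = 1/7

The column player's strategy Center is strictly dominated by Right: 7 > 4 and 6 > 3. Eliminate Center.
Set the row player's expected payoff from Down equal to that from Up:
  the row player's expected payoff from Down: q·8 + (1−q)·7 = q + 7
  the row player's expected payoff from Up: q·2 + (1−q)·8 = -6q + 8
  q + 7 = -6q + 8  ⇒  7q = 1  ⇒  q = 1/7.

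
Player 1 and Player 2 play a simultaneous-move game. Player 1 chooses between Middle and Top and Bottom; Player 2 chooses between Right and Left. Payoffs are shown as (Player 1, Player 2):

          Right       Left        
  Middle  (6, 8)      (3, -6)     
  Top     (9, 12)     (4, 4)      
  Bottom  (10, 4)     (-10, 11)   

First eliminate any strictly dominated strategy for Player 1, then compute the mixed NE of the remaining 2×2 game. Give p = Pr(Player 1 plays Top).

p = 7/15

Player 1's strategy Middle is strictly dominated by Top: 9 > 6 and 4 > 3. Eliminate Middle.
In a mixed equilibrium Player 2 is indifferent between Right and Left; this condition fixes p.
  Player 2's payoff to Right: p·12 + (1−p)·4 = 8p + 4
  Player 2's payoff to Left: p·4 + (1−p)·11 = -7p + 11
  8p + 4 = -7p + 11  ⇒  15p = 7  ⇒  p = 7/15.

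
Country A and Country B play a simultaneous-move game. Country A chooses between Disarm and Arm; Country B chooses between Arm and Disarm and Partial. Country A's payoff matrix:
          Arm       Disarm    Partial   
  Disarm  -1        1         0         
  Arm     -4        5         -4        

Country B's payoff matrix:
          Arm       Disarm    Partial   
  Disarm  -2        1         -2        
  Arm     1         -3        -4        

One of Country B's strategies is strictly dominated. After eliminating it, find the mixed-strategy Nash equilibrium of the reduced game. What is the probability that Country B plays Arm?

q = 4/7

Country B's strategy Partial is strictly dominated by Disarm: 1 > -2 and -3 > -4. Eliminate Partial.
Country A's indifference between Disarm and Arm determines Country B's mixing probability q:
  Country A's expected payoff from Disarm: q·(-1) + (1−q)·1 = -2q + 1
  Country A's expected payoff from Arm: q·(-4) + (1−q)·5 = -9q + 5
  -2q + 1 = -9q + 5  ⇒  7q = 4  ⇒  q = 4/7.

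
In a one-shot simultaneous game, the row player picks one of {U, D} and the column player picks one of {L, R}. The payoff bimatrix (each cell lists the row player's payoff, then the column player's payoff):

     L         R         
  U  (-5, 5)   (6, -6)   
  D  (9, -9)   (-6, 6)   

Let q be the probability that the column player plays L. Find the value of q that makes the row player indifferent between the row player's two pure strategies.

The row player's indifference between U and D determines the column player's mixing probability q:
  the row player's payoff from U: q·(-5) + (1−q)·6 = -11q + 6
  the row player's payoff from D: q·9 + (1−q)·(-6) = 15q - 6
  -11q + 6 = 15q - 6  ⇒  -26q = -12  ⇒  q = 6/13.

q = 6/13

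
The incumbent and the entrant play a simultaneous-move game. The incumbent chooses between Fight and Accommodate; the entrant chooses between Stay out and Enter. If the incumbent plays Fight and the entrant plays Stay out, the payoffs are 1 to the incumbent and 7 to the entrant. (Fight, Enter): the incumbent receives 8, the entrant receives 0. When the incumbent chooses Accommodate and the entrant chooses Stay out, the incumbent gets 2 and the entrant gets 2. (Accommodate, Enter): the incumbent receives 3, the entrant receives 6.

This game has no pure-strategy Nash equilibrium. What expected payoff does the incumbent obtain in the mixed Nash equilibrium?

13/6

For the incumbent to be willing to mix, the incumbent must be indifferent between Fight and Accommodate, which pins down the entrant's mix.
  the incumbent's expected payoff from Fight: q·1 + (1−q)·8 = -7q + 8
  the incumbent's expected payoff from Accommodate: q·2 + (1−q)·3 = -q + 3
  -7q + 8 = -q + 3  ⇒  -6q = -5  ⇒  q = 5/6.
At equilibrium the incumbent is indifferent across rows, so the incumbent's payoff equals the payoff from Fight: (5/6)·1 + (1/6)·8 = 13/6.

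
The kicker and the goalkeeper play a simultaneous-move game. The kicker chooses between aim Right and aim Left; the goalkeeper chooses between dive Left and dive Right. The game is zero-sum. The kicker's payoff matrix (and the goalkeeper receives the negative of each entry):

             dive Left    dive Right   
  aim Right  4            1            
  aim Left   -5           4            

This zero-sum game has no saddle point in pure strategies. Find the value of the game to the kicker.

Set the kicker's expected payoff from aim Right equal to that from aim Left:
  the kicker's payoff from aim Right: q·4 + (1−q)·1 = 3q + 1
  the kicker's payoff from aim Left: q·(-5) + (1−q)·4 = -9q + 4
  3q + 1 = -9q + 4  ⇒  12q = 3  ⇒  q = 1/4.
The value is the kicker's expected payoff against this mix (using aim Right): (1/4)·4 + (3/4)·1 = 7/4.

v = 7/4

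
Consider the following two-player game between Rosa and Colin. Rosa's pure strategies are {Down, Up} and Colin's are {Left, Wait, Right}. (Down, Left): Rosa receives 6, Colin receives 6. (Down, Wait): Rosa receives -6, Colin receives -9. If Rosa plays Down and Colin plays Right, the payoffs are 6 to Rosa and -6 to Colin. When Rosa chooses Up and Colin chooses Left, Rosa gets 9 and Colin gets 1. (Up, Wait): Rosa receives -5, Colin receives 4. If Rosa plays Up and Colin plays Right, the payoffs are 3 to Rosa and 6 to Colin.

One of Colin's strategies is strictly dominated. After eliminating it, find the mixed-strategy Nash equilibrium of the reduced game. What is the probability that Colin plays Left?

Colin's strategy Wait is strictly dominated by Right: -6 > -9 and 6 > 4. Eliminate Wait.
For Rosa to be willing to mix, Rosa must be indifferent between Down and Up, which pins down Colin's mix.
  Rosa's payoff from Down: q·6 + (1−q)·6 = 6
  Rosa's payoff from Up: q·9 + (1−q)·3 = 6q + 3
  6 = 6q + 3  ⇒  -6q = -3  ⇒  q = 1/2.

q = 1/2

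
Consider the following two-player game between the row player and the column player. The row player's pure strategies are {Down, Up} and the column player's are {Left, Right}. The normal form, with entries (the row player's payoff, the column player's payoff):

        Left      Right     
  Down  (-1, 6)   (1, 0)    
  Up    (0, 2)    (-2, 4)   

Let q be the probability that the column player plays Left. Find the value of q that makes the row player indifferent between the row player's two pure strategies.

The row player's indifference between Down and Up determines the column player's mixing probability q:
  the row player's payoff from Down: q·(-1) + (1−q)·1 = -2q + 1
  the row player's payoff from Up: q·0 + (1−q)·(-2) = 2q - 2
  -2q + 1 = 2q - 2  ⇒  -4q = -3  ⇒  q = 3/4.

q = 3/4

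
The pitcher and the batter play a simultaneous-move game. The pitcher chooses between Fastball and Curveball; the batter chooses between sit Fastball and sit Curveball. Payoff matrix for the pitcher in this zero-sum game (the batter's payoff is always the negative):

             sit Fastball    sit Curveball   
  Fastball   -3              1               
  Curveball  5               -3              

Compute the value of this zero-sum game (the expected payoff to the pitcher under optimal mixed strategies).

The pitcher's indifference between Fastball and Curveball determines the batter's mixing probability q:
  the pitcher's payoff to Fastball: q·(-3) + (1−q)·1 = -4q + 1
  the pitcher's payoff to Curveball: q·5 + (1−q)·(-3) = 8q - 3
  -4q + 1 = 8q - 3  ⇒  -12q = -4  ⇒  q = 1/3.
The value is the pitcher's expected payoff against this mix (using Fastball): (1/3)·(-3) + (2/3)·1 = -1/3.

v = -1/3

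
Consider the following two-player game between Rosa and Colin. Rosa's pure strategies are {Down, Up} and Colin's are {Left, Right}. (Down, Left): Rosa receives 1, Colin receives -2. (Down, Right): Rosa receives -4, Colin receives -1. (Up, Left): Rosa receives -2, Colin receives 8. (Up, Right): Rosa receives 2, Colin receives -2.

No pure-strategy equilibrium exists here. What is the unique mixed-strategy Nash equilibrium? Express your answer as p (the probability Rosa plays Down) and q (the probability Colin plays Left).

p = 10/11, q = 2/3

Set Colin's expected payoff from Left equal to that from Right:
  Colin's payoff from Left: p·(-2) + (1−p)·8 = -10p + 8
  Colin's payoff from Right: p·(-1) + (1−p)·(-2) = p - 2
  -10p + 8 = p - 2  ⇒  -11p = -10  ⇒  p = 10/11.
Rosa's indifference between Down and Up determines Colin's mixing probability q:
  Rosa's expected payoff from Down: q·1 + (1−q)·(-4) = 5q - 4
  Rosa's expected payoff from Up: q·(-2) + (1−q)·2 = -4q + 2
  5q - 4 = -4q + 2  ⇒  9q = 6  ⇒  q = 2/3.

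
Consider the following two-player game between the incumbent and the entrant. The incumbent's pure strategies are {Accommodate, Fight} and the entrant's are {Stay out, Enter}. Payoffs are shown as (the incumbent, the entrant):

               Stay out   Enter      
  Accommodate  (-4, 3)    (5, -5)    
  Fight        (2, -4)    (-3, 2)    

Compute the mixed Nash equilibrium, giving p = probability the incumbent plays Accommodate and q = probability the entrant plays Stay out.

p = 3/7, q = 4/7

The entrant's indifference between Stay out and Enter determines the incumbent's mixing probability p:
  the entrant's payoff from Stay out: p·3 + (1−p)·(-4) = 7p - 4
  the entrant's payoff from Enter: p·(-5) + (1−p)·2 = -7p + 2
  7p - 4 = -7p + 2  ⇒  14p = 6  ⇒  p = 3/7.
Set the incumbent's expected payoff from Accommodate equal to that from Fight:
  the incumbent's payoff to Accommodate: q·(-4) + (1−q)·5 = -9q + 5
  the incumbent's payoff to Fight: q·2 + (1−q)·(-3) = 5q - 3
  -9q + 5 = 5q - 3  ⇒  -14q = -8  ⇒  q = 4/7.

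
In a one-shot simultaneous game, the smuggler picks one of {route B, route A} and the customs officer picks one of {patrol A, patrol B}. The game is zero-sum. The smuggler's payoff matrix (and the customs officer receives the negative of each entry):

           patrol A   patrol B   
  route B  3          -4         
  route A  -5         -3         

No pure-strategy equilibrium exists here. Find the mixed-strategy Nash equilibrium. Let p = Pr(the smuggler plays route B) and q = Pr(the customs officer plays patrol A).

The customs officer's indifference between patrol A and patrol B determines the smuggler's mixing probability p:
  the customs officer's payoff from patrol A: p·(-3) + (1−p)·5 = -8p + 5
  the customs officer's payoff from patrol B: p·4 + (1−p)·3 = p + 3
  -8p + 5 = p + 3  ⇒  -9p = -2  ⇒  p = 2/9.
For the smuggler to be willing to mix, the smuggler must be indifferent between route B and route A, which pins down the customs officer's mix.
  the smuggler's payoff to route B: q·3 + (1−q)·(-4) = 7q - 4
  the smuggler's payoff to route A: q·(-5) + (1−q)·(-3) = -2q - 3
  7q - 4 = -2q - 3  ⇒  9q = 1  ⇒  q = 1/9.

p = 2/9, q = 1/9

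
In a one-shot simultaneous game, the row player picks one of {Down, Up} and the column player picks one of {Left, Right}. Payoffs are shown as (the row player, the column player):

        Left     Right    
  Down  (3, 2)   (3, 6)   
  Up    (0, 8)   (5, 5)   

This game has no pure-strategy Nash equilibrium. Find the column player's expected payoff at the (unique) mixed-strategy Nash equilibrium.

Set the column player's expected payoff from Left equal to that from Right:
  the column player's payoff from Left: p·2 + (1−p)·8 = -6p + 8
  the column player's payoff from Right: p·6 + (1−p)·5 = p + 5
  -6p + 8 = p + 5  ⇒  -7p = -3  ⇒  p = 3/7.
At equilibrium the column player is indifferent across columns, so the column player's payoff equals the payoff from Left: (3/7)·2 + (4/7)·8 = 38/7.

38/7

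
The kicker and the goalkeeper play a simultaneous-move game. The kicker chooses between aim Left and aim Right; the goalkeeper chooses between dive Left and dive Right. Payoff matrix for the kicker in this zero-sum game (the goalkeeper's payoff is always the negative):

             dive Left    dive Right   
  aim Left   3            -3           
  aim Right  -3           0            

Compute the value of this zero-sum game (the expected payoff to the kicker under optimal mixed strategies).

For the kicker to be willing to mix, the kicker must be indifferent between aim Left and aim Right, which pins down the goalkeeper's mix.
  the kicker's expected payoff from aim Left: q·3 + (1−q)·(-3) = 6q - 3
  the kicker's expected payoff from aim Right: q·(-3) + (1−q)·0 = -3q
  6q - 3 = -3q  ⇒  9q = 3  ⇒  q = 1/3.
The value is the kicker's expected payoff against this mix (using aim Left): (1/3)·3 + (2/3)·(-3) = -1.

v = -1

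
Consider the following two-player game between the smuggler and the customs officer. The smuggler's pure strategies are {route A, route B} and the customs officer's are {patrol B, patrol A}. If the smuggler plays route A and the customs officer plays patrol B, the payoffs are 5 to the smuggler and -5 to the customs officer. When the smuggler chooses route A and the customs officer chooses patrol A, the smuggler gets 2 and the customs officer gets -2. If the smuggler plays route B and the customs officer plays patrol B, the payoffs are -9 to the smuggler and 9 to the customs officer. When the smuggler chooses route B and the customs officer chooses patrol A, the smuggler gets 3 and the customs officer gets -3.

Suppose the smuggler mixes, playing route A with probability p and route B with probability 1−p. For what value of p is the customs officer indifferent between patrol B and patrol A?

p = 4/5

The smuggler's mix must leave the customs officer indifferent between patrol B and patrol A.
  the customs officer's expected payoff from patrol B: p·(-5) + (1−p)·9 = -14p + 9
  the customs officer's expected payoff from patrol A: p·(-2) + (1−p)·(-3) = p - 3
  -14p + 9 = p - 3  ⇒  -15p = -12  ⇒  p = 4/5.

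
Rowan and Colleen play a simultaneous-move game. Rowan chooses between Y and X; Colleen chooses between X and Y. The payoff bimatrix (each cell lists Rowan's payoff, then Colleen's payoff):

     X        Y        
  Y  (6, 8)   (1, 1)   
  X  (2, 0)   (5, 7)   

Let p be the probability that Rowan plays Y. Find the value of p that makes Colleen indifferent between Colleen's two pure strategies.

p = 1/2

In a mixed equilibrium Colleen is indifferent between X and Y; this condition fixes p.
  Colleen's payoff from X: p·8 + (1−p)·0 = 8p
  Colleen's payoff from Y: p·1 + (1−p)·7 = -6p + 7
  8p = -6p + 7  ⇒  14p = 7  ⇒  p = 1/2.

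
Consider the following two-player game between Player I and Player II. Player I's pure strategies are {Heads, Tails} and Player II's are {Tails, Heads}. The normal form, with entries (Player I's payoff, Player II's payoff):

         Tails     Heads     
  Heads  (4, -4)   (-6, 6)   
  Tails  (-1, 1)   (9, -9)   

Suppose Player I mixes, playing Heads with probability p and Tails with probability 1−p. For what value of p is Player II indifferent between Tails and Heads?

p = 1/2

Player II's indifference between Tails and Heads determines Player I's mixing probability p:
  Player II's expected payoff from Tails: p·(-4) + (1−p)·1 = -5p + 1
  Player II's expected payoff from Heads: p·6 + (1−p)·(-9) = 15p - 9
  -5p + 1 = 15p - 9  ⇒  -20p = -10  ⇒  p = 1/2.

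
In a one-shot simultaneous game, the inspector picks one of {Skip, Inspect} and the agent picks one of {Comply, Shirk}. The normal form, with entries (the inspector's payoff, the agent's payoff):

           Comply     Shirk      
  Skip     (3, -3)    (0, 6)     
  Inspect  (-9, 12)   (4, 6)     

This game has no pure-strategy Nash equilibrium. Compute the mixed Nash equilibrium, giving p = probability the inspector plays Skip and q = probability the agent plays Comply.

p = 2/5, q = 1/4

The inspector's mix must leave the agent indifferent between Comply and Shirk.
  the agent's payoff to Comply: p·(-3) + (1−p)·12 = -15p + 12
  the agent's payoff to Shirk: p·6 + (1−p)·6 = 6
  -15p + 12 = 6  ⇒  -15p = -6  ⇒  p = 2/5.
For the inspector to be willing to mix, the inspector must be indifferent between Skip and Inspect, which pins down the agent's mix.
  the inspector's payoff to Skip: q·3 + (1−q)·0 = 3q
  the inspector's payoff to Inspect: q·(-9) + (1−q)·4 = -13q + 4
  3q = -13q + 4  ⇒  16q = 4  ⇒  q = 1/4.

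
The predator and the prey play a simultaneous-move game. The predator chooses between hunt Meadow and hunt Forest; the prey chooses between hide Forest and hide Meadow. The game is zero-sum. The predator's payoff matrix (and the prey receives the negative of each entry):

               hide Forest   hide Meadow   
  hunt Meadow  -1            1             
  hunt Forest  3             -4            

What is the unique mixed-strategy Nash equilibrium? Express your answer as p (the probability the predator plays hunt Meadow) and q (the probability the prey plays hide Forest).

Set the prey's expected payoff from hide Forest equal to that from hide Meadow:
  the prey's expected payoff from hide Forest: p·1 + (1−p)·(-3) = 4p - 3
  the prey's expected payoff from hide Meadow: p·(-1) + (1−p)·4 = -5p + 4
  4p - 3 = -5p + 4  ⇒  9p = 7  ⇒  p = 7/9.
The prey's mix must leave the predator indifferent between hunt Meadow and hunt Forest.
  the predator's expected payoff from hunt Meadow: q·(-1) + (1−q)·1 = -2q + 1
  the predator's expected payoff from hunt Forest: q·3 + (1−q)·(-4) = 7q - 4
  -2q + 1 = 7q - 4  ⇒  -9q = -5  ⇒  q = 5/9.

p = 7/9, q = 5/9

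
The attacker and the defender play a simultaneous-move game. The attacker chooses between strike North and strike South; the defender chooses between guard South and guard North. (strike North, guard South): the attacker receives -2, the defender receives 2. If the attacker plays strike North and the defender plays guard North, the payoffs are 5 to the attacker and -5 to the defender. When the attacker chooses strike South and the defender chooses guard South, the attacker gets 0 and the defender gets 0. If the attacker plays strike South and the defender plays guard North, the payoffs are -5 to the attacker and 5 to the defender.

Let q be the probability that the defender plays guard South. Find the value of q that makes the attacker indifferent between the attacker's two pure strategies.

The attacker's indifference between strike North and strike South determines the defender's mixing probability q:
  the attacker's expected payoff from strike North: q·(-2) + (1−q)·5 = -7q + 5
  the attacker's expected payoff from strike South: q·0 + (1−q)·(-5) = 5q - 5
  -7q + 5 = 5q - 5  ⇒  -12q = -10  ⇒  q = 5/6.

q = 5/6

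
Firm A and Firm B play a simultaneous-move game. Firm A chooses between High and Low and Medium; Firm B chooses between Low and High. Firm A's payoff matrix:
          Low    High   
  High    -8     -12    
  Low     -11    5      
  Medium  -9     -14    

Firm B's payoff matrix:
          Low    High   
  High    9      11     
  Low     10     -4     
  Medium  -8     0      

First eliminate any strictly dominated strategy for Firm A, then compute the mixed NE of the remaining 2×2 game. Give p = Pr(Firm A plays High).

Firm A's strategy Medium is strictly dominated by High: -8 > -9 and -12 > -14. Eliminate Medium.
Firm B's indifference between Low and High determines Firm A's mixing probability p:
  Firm B's payoff from Low: p·9 + (1−p)·10 = -p + 10
  Firm B's payoff from High: p·11 + (1−p)·(-4) = 15p - 4
  -p + 10 = 15p - 4  ⇒  -16p = -14  ⇒  p = 7/8.

p = 7/8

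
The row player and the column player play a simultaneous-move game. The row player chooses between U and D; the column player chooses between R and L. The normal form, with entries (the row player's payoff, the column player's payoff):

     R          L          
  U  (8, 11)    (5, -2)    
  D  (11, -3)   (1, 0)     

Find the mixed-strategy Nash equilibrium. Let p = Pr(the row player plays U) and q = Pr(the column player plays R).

p = 3/16, q = 4/7

Set the column player's expected payoff from R equal to that from L:
  the column player's expected payoff from R: p·11 + (1−p)·(-3) = 14p - 3
  the column player's expected payoff from L: p·(-2) + (1−p)·0 = -2p
  14p - 3 = -2p  ⇒  16p = 3  ⇒  p = 3/16.
The column player's mix must leave the row player indifferent between U and D.
  the row player's payoff to U: q·8 + (1−q)·5 = 3q + 5
  the row player's payoff to D: q·11 + (1−q)·1 = 10q + 1
  3q + 5 = 10q + 1  ⇒  -7q = -4  ⇒  q = 4/7.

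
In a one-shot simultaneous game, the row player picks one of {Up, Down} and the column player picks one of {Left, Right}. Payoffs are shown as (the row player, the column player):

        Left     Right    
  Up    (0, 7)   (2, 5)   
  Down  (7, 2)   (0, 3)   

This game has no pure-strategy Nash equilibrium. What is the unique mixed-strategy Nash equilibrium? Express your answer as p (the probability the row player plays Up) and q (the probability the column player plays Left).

In a mixed equilibrium the column player is indifferent between Left and Right; this condition fixes p.
  the column player's payoff to Left: p·7 + (1−p)·2 = 5p + 2
  the column player's payoff to Right: p·5 + (1−p)·3 = 2p + 3
  5p + 2 = 2p + 3  ⇒  3p = 1  ⇒  p = 1/3.
The column player's mix must leave the row player indifferent between Up and Down.
  the row player's payoff to Up: q·0 + (1−q)·2 = -2q + 2
  the row player's payoff to Down: q·7 + (1−q)·0 = 7q
  -2q + 2 = 7q  ⇒  -9q = -2  ⇒  q = 2/9.

p = 1/3, q = 2/9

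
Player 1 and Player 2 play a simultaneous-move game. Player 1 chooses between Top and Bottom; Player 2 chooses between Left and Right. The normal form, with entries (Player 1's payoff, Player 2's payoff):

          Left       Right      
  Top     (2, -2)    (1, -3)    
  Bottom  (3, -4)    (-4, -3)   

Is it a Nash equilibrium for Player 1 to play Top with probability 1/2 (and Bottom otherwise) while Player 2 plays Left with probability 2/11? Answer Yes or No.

Given Player 2's mix q = 2/11, Player 1's payoff from Top is 13/11 but from Bottom is -30/11. Player 1 strictly prefers Top, so Player 1 would not mix.
So the proposed profile is not a Nash equilibrium.

No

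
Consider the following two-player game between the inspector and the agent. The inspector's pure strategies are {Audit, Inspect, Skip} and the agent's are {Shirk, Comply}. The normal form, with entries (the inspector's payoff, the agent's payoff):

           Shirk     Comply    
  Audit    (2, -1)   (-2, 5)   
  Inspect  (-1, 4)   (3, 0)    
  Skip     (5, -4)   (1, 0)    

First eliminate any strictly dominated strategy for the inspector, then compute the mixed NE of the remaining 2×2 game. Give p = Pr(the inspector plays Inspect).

The inspector's strategy Audit is strictly dominated by Skip: 5 > 2 and 1 > -2. Eliminate Audit.
Set the agent's expected payoff from Shirk equal to that from Comply:
  the agent's payoff from Shirk: p·4 + (1−p)·(-4) = 8p - 4
  the agent's payoff from Comply: p·0 + (1−p)·0 = 0
  8p - 4 = 0  ⇒  8p = 4  ⇒  p = 1/2.

p = 1/2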